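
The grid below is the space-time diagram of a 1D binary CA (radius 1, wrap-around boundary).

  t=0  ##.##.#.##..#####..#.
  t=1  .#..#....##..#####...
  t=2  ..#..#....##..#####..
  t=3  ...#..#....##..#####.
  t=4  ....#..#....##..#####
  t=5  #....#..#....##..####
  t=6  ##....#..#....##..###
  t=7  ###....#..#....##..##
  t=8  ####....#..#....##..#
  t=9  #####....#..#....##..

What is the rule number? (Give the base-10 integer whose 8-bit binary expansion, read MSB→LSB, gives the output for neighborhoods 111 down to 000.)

208

  ###|#  b7=1 t=0,i=13
  ##.|#  b6=1 t=0,i=1
  #.#|.  b5=0 t=0,i=2
  #..|#  b4=1 t=0,i=10
  .##|.  b3=0 t=0,i=0
  .#.|.  b2=0 t=0,i=6
  ..#|.  b1=0 t=0,i=11
  ...|.  b0=0 t=1,i=6
  bits 11010000 = 208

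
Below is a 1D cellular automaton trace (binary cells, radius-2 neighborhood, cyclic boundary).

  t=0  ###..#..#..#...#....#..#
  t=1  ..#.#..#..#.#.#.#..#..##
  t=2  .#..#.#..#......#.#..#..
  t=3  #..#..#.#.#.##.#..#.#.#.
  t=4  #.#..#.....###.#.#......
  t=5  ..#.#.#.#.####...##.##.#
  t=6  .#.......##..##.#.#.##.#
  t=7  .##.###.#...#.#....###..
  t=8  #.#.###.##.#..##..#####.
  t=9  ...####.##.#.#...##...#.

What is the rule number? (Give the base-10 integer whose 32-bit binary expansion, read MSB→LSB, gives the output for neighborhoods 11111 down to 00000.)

836528525

  [31] ##### => .  t=8,i=20
  [30] ####. => .  t=0,i=1
  [29] ###.# => #  t=4,i=13
  [28] ###.. => #  t=0,i=2
  [27] ##.## => .  t=5,i=19
  [26] ##.#. => .  t=3,i=14
  [25] ##..# => .  t=0,i=3
  [24] ##... => #  t=5,i=14
  [23] #.### => #  t=5,i=10
  [22] #.##. => #  t=3,i=12
  [21] #.#.# => .  t=1,i=12
  [20] #.#.. => #  t=1,i=4
  [19] #..## => #  t=0,i=22
  [18] #..#. => #  t=0,i=4
  [17] #...# => .  t=0,i=13
  [16] #.... => .  t=0,i=17
  [15] .#### => .  t=0,i=0
  [14] .###. => #  t=4,i=12
  [13] .##.# => #  t=3,i=13
  [12] .##.. => .  t=1,i=23
  [11] .#.## => #  t=3,i=11
  [10] .#.#. => .  t=1,i=3
  [9] .#..# => .  t=0,i=6
  [8] .#... => #  t=0,i=12
  [7] ..### => #  t=0,i=23
  [6] ..##. => .  t=1,i=22
  [5] ..#.# => .  t=1,i=2
  [4] ..#.. => .  t=0,i=5
  [3] ...## => #  t=4,i=10
  [2] ...#. => #  t=0,i=14
  [1] ....# => .  t=0,i=18
  [0] ..... => #  t=2,i=12
  bits 00110001110111000110100110001101 = 836528525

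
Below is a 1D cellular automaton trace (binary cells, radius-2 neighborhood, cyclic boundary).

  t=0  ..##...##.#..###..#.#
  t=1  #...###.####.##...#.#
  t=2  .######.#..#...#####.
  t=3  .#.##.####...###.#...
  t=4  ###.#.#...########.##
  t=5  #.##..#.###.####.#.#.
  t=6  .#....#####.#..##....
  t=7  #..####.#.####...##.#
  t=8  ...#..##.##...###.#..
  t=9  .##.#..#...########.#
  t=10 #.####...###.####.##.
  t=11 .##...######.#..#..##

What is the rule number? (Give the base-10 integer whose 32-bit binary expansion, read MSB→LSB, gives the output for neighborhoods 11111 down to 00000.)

  ##### -> #   bit 31 = 1  t=2,i=3
  ####. -> .   bit 30 = 0  t=1,i=10
  ###.# -> #   bit 29 = 1  t=1,i=6
  ###.. -> .   bit 28 = 0  t=0,i=15
  ##.## -> .   bit 27 = 0  t=1,i=7
  ##.#. -> #   bit 26 = 1  t=0,i=9
  ##..# -> .   bit 25 = 0  t=0,i=16
  ##... -> #   bit 24 = 1  t=0,i=4
  #.### -> #   bit 23 = 1  t=1,i=8
  #.##. -> .   bit 22 = 0  t=1,i=13
  #.#.# -> .   bit 21 = 0  t=4,i=4
  #.#.. -> #   bit 20 = 1  t=0,i=10
  #..## -> .   bit 19 = 0  t=0,i=1
  #..#. -> .   bit 18 = 0  t=0,i=17
  #...# -> #   bit 17 = 1  t=0,i=5
  #.... -> #   bit 16 = 1  t=3,i=19
  .#### -> .   bit 15 = 0  t=1,i=9
  .###. -> #   bit 14 = 1  t=0,i=14
  .##.# -> #   bit 13 = 1  t=0,i=8
  .##.. -> .   bit 12 = 0  t=0,i=3
  .#.## -> #   bit 11 = 1  t=1,i=19
  .#.#. -> .   bit 10 = 0  t=0,i=19
  .#..# -> #   bit 9 = 1  t=0,i=0
  .#... -> .   bit 8 = 0  t=2,i=12
  ..### -> #   bit 7 = 1  t=0,i=13
  ..##. -> .   bit 6 = 0  t=0,i=2
  ..#.# -> #   bit 5 = 1  t=0,i=18
  ..#.. -> .   bit 4 = 0  t=2,i=11
  ...## -> #   bit 3 = 1  t=0,i=6
  ...#. -> #   bit 2 = 1  t=1,i=17
  ....# -> #   bit 1 = 1  t=3,i=20
  ..... -> .   bit 0 = 0  t=6,i=19
  bits 10100101100100110110101010101110 = 2777901742

2777901742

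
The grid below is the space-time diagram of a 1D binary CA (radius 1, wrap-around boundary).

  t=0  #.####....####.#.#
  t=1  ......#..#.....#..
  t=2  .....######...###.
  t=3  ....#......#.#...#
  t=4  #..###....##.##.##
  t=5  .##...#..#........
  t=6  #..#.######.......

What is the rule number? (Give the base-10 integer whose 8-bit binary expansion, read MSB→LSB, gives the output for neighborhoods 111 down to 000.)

  nb ###: next=.  (t=0,i=3, bit7=0)
  nb ##.: next=.  (t=0,i=0, bit6=0)
  nb #.#: next=.  (t=0,i=1, bit5=0)
  nb #..: next=#  (t=0,i=6, bit4=1)
  nb .##: next=.  (t=0,i=2, bit3=0)
  nb .#.: next=#  (t=0,i=15, bit2=1)
  nb ..#: next=#  (t=0,i=9, bit1=1)
  nb ...: next=.  (t=0,i=7, bit0=0)
  bits 00010110 = 22

22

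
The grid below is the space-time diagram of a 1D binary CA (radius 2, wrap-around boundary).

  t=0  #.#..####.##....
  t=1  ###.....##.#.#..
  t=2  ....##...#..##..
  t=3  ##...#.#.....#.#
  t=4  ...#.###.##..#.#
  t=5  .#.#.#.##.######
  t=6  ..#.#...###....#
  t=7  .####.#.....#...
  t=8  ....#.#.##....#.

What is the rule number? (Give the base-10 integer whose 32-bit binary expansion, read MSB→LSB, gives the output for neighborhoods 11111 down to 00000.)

714552353

  #####|.  b31=0 t=5,i=12
  ####.|.  b30=0 t=0,i=7
  ###.#|#  b29=1 t=0,i=8
  ###..|.  b28=0 t=1,i=2
  ##.##|#  b27=1 t=0,i=9
  ##.#.|.  b26=0 t=1,i=10
  ##..#|#  b25=1 t=4,i=11
  ##...|.  b24=0 t=0,i=12
  #.###|#  b23=1 t=3,i=15
  #.##.|.  b22=0 t=0,i=10
  #.#.#|.  b21=0 t=1,i=11
  #.#..|#  b20=1 t=0,i=2
  #..##|.  b19=0 t=0,i=4
  #..#.|#  b18=1 t=4,i=12
  #...#|#  b17=1 t=2,i=7
  #....|#  b16=1 t=0,i=13
  .####|.  b15=0 t=0,i=6
  .###.|.  b14=0 t=1,i=1
  .##.#|#  b13=1 t=1,i=9
  .##..|#  b12=1 t=0,i=11
  .#.##|.  b11=0 t=3,i=14
  .#.#.|#  b10=1 t=0,i=1
  .#..#|.  b9=0 t=0,i=3
  .#...|.  b8=0 t=3,i=8
  ..###|.  b7=0 t=0,i=5
  ..##.|.  b6=0 t=1,i=8
  ..#.#|#  b5=1 t=0,i=0
  ..#..|.  b4=0 t=2,i=9
  ...##|.  b3=0 t=1,i=7
  ...#.|.  b2=0 t=0,i=15
  ....#|.  b1=0 t=0,i=14
  .....|#  b0=1 t=1,i=5
  bits 00101010100101110011010000100001 = 714552353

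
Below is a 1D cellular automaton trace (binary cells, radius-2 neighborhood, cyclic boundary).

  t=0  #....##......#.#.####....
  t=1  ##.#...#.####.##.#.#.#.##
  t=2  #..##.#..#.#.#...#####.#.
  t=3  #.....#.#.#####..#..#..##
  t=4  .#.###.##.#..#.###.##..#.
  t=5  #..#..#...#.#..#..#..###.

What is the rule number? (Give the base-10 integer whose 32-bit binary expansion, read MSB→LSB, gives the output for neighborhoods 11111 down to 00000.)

  [31] ##### => .  t=2,i=19
  [30] ####. => #  t=0,i=19
  [29] ###.# => .  t=1,i=1
  [28] ###.. => .  t=0,i=20
  [27] ##.## => #  t=1,i=13
  [26] ##.#. => .  t=1,i=2
  [25] ##..# => #  t=3,i=15
  [24] ##... => #  t=0,i=7
  [23] #.### => #  t=0,i=17
  [22] #.##. => .  t=1,i=14
  [21] #.#.# => #  t=0,i=15
  [20] #.#.. => #  t=1,i=3
  [19] #..## => .  t=2,i=2
  [18] #..#. => #  t=2,i=8
  [17] #...# => .  t=1,i=5
  [16] #.... => .  t=0,i=2
  [15] .#### => .  t=0,i=18
  [14] .###. => .  t=3,i=24
  [13] .##.# => .  t=1,i=15
  [12] .##.. => .  t=0,i=6
  [11] .#.## => .  t=0,i=16
  [10] .#.#. => #  t=0,i=14
  [9] .#..# => .  t=2,i=1
  [8] .#... => #  t=0,i=1
  [7] ..### => #  t=2,i=17
  [6] ..##. => .  t=0,i=5
  [5] ..#.# => .  t=0,i=13
  [4] ..#.. => #  t=0,i=0
  [3] ...## => .  t=0,i=4
  [2] ...#. => #  t=0,i=12
  [1] ....# => #  t=0,i=3
  [0] ..... => #  t=0,i=9
  bits 01001011101101000000010110010111 = 1270089111

1270089111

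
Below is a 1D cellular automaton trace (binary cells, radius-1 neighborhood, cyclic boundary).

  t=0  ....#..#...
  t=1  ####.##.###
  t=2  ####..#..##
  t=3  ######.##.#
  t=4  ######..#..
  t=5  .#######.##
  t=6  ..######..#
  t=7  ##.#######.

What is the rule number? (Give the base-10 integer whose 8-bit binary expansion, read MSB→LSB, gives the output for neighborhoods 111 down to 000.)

211

  [7] ### => #  t=1,i=0
  [6] ##. => #  t=1,i=3
  [5] #.# => .  t=1,i=4
  [4] #.. => #  t=0,i=5
  [3] .## => .  t=1,i=5
  [2] .#. => .  t=0,i=4
  [1] ..# => #  t=0,i=3
  [0] ... => #  t=0,i=0
  bits 11010011 = 211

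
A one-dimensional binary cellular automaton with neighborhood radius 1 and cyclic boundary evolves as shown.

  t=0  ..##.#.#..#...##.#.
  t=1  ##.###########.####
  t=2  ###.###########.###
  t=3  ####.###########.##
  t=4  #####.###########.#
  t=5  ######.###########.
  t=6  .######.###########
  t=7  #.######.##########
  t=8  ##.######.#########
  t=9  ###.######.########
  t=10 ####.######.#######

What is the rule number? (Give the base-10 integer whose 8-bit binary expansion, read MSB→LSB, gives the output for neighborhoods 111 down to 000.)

  ###|#  b7=1 t=1,i=0
  ##.|#  b6=1 t=0,i=3
  #.#|#  b5=1 t=0,i=4
  #..|#  b4=1 t=0,i=8
  .##|.  b3=0 t=0,i=2
  .#.|#  b2=1 t=0,i=5
  ..#|#  b1=1 t=0,i=1
  ...|#  b0=1 t=0,i=0
  bits 11110111 = 247

247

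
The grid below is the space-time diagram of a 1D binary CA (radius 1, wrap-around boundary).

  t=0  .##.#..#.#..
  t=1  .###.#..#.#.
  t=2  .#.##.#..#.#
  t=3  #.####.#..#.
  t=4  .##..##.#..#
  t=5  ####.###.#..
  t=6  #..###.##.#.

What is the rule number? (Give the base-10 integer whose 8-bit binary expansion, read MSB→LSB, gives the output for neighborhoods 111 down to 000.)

120

  nb ###: next=.  (t=1,i=2, bit7=0)
  nb ##.: next=#  (t=0,i=2, bit6=1)
  nb #.#: next=#  (t=0,i=3, bit5=1)
  nb #..: next=#  (t=0,i=5, bit4=1)
  nb .##: next=#  (t=0,i=1, bit3=1)
  nb .#.: next=.  (t=0,i=4, bit2=0)
  nb ..#: next=.  (t=0,i=0, bit1=0)
  nb ...: next=.  (t=0,i=11, bit0=0)
  bits 01111000 = 120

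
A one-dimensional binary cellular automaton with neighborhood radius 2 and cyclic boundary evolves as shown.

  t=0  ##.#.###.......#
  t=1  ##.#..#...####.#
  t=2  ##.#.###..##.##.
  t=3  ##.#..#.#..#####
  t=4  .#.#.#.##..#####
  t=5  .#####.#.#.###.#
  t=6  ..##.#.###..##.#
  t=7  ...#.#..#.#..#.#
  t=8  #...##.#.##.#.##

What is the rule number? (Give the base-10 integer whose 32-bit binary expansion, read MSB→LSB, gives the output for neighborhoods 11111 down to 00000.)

2859787667

  [31] ##### => #  t=3,i=13
  [30] ####. => .  t=1,i=12
  [29] ###.# => #  t=0,i=1
  [28] ###.. => .  t=0,i=7
  [27] ##.## => #  t=1,i=14
  [26] ##.#. => .  t=0,i=2
  [25] ##..# => #  t=2,i=8
  [24] ##... => .  t=0,i=8
  [23] #.### => .  t=0,i=5
  [22] #.##. => #  t=2,i=0
  [21] #.#.# => #  t=0,i=3
  [20] #.#.. => #  t=1,i=3
  [19] #..## => .  t=2,i=9
  [18] #..#. => #  t=1,i=5
  [17] #...# => .  t=1,i=8
  [16] #.... => .  t=0,i=9
  [15] .#### => #  t=1,i=11
  [14] .###. => #  t=0,i=0
  [13] .##.# => #  t=2,i=1
  [12] .##.. => .  t=4,i=8
  [11] .#.## => .  t=0,i=4
  [10] .#.#. => #  t=3,i=7
  [9] .#..# => .  t=1,i=4
  [8] .#... => #  t=1,i=7
  [7] ..### => #  t=0,i=15
  [6] ..##. => .  t=2,i=10
  [5] ..#.# => .  t=3,i=6
  [4] ..#.. => #  t=1,i=6
  [3] ...## => .  t=0,i=14
  [2] ...#. => .  t=7,i=2
  [1] ....# => #  t=0,i=13
  [0] ..... => #  t=0,i=10
  bits 10101010011101001110010110010011 = 2859787667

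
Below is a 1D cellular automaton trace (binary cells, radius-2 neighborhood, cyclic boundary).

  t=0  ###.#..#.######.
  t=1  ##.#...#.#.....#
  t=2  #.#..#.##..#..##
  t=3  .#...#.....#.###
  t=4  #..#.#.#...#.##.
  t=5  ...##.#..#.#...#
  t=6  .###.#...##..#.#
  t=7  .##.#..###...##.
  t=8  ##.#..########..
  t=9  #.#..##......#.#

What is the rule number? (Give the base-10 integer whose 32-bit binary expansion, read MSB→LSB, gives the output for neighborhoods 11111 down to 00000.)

  nb #####: next=.  (t=0,i=11, bit31=0)
  nb ####.: next=.  (t=0,i=13, bit30=0)
  nb ###.#: next=.  (t=0,i=2, bit29=0)
  nb ###..: next=#  (t=7,i=9, bit28=1)
  nb ##.##: next=#  (t=0,i=15, bit27=1)
  nb ##.#.: next=#  (t=0,i=3, bit26=1)
  nb ##..#: next=.  (t=2,i=9, bit25=0)
  nb ##...: next=#  (t=7,i=10, bit24=1)
  nb #.###: next=#  (t=0,i=0, bit23=1)
  nb #.##.: next=.  (t=2,i=7, bit22=0)
  nb #.#.#: next=.  (t=4,i=5, bit21=0)
  nb #.#..: next=.  (t=0,i=4, bit20=0)
  nb #..##: next=#  (t=2,i=13, bit19=1)
  nb #..#.: next=.  (t=0,i=6, bit18=0)
  nb #...#: next=#  (t=1,i=5, bit17=1)
  nb #....: next=#  (t=1,i=11, bit16=1)
  nb .####: next=.  (t=0,i=10, bit15=0)
  nb .###.: next=#  (t=0,i=1, bit14=1)
  nb .##.#: next=.  (t=4,i=14, bit13=0)
  nb .##..: next=.  (t=2,i=8, bit12=0)
  nb .#.##: next=.  (t=0,i=8, bit11=0)
  nb .#.#.: next=#  (t=1,i=8, bit10=1)
  nb .#..#: next=.  (t=0,i=5, bit9=0)
  nb .#...: next=.  (t=1,i=4, bit8=0)
  nb ..###: next=#  (t=1,i=15, bit7=1)
  nb ..##.: next=#  (t=5,i=3, bit6=1)
  nb ..#.#: next=#  (t=0,i=7, bit5=1)
  nb ..#..: next=#  (t=2,i=11, bit4=1)
  nb ...##: next=#  (t=1,i=14, bit3=1)
  nb ...#.: next=.  (t=1,i=6, bit2=0)
  nb ....#: next=.  (t=1,i=13, bit1=0)
  nb .....: next=.  (t=1,i=12, bit0=0)
  bits 00011101100010110100010011111000 = 495666424

495666424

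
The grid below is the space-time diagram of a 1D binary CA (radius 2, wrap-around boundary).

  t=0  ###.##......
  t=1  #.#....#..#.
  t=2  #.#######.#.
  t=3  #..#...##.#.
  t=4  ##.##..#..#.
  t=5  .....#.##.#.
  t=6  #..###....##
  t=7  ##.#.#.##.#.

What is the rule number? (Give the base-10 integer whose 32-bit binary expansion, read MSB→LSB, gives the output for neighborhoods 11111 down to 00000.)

1915847670

  nb #####: next=.  (t=2,i=4, bit31=0)
  nb ####.: next=#  (t=2,i=7, bit30=1)
  nb ###.#: next=#  (t=0,i=2, bit29=1)
  nb ###..: next=#  (t=6,i=0, bit28=1)
  nb ##.##: next=.  (t=0,i=3, bit27=0)
  nb ##.#.: next=.  (t=2,i=9, bit26=0)
  nb ##..#: next=#  (t=4,i=5, bit25=1)
  nb ##...: next=.  (t=0,i=6, bit24=0)
  nb #.###: next=.  (t=2,i=2, bit23=0)
  nb #.##.: next=.  (t=0,i=4, bit22=0)
  nb #.#.#: next=#  (t=1,i=0, bit21=1)
  nb #.#..: next=#  (t=1,i=2, bit20=1)
  nb #..##: next=.  (t=6,i=2, bit19=0)
  nb #..#.: next=.  (t=1,i=9, bit18=0)
  nb #...#: next=.  (t=3,i=5, bit17=0)
  nb #....: next=#  (t=0,i=7, bit16=1)
  nb .####: next=#  (t=2,i=3, bit15=1)
  nb .###.: next=.  (t=0,i=1, bit14=0)
  nb .##.#: next=.  (t=3,i=8, bit13=0)
  nb .##..: next=.  (t=0,i=5, bit12=0)
  nb .#.##: next=.  (t=2,i=1, bit11=0)
  nb .#.#.: next=.  (t=1,i=1, bit10=0)
  nb .#..#: next=#  (t=1,i=8, bit9=1)
  nb .#...: next=#  (t=1,i=3, bit8=1)
  nb ..###: next=#  (t=0,i=0, bit7=1)
  nb ..##.: next=#  (t=3,i=7, bit6=1)
  nb ..#.#: next=#  (t=1,i=10, bit5=1)
  nb ..#..: next=#  (t=1,i=7, bit4=1)
  nb ...##: next=.  (t=0,i=11, bit3=0)
  nb ...#.: next=#  (t=1,i=6, bit2=1)
  nb ....#: next=#  (t=0,i=10, bit1=1)
  nb .....: next=.  (t=0,i=8, bit0=0)
  bits 01110010001100011000001111110110 = 1915847670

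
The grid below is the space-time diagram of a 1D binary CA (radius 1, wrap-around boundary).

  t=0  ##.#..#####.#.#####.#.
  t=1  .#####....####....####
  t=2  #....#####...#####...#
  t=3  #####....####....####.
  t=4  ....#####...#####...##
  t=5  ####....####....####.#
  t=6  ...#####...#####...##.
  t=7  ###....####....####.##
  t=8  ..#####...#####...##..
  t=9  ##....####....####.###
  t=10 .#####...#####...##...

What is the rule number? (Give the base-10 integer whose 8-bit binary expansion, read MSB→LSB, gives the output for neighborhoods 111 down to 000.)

  ###|.  b7=0 t=0,i=7
  ##.|#  b6=1 t=0,i=1
  #.#|#  b5=1 t=0,i=2
  #..|#  b4=1 t=0,i=4
  .##|.  b3=0 t=0,i=0
  .#.|#  b2=1 t=0,i=3
  ..#|#  b1=1 t=0,i=5
  ...|#  b0=1 t=1,i=7
  bits 01110111 = 119

119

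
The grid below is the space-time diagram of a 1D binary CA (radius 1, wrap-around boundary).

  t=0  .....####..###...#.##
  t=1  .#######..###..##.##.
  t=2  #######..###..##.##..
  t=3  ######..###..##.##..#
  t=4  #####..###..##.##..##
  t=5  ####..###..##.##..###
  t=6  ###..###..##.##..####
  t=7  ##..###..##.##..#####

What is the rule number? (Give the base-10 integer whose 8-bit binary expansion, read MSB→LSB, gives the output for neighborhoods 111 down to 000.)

  [7] ### => #  t=0,i=6
  [6] ##. => .  t=0,i=8
  [5] #.# => #  t=0,i=18
  [4] #.. => .  t=0,i=0
  [3] .## => #  t=0,i=5
  [2] .#. => .  t=0,i=17
  [1] ..# => #  t=0,i=4
  [0] ... => #  t=0,i=1
  bits 10101011 = 171

171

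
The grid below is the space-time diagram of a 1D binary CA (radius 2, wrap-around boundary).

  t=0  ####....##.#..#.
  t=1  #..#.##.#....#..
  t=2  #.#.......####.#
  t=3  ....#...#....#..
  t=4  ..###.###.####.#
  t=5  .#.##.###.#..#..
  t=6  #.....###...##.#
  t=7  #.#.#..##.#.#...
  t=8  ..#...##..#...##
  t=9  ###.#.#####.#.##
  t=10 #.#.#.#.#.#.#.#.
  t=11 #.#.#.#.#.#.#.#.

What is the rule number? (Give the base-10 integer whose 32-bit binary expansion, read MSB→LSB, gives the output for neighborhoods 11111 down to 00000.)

2997833814

  ##### -> #   bit 31 = 1  t=9,i=0
  ####. -> .   bit 30 = 0  t=0,i=2
  ###.# -> #   bit 29 = 1  t=2,i=13
  ###.. -> #   bit 28 = 1  t=0,i=3
  ##.## -> .   bit 27 = 0  t=2,i=14
  ##.#. -> .   bit 26 = 0  t=0,i=10
  ##..# -> #   bit 25 = 1  t=8,i=0
  ##... -> .   bit 24 = 0  t=0,i=4
  #.### -> #   bit 23 = 1  t=0,i=0
  #.##. -> .   bit 22 = 0  t=1,i=5
  #.#.# -> #   bit 21 = 1  t=7,i=2
  #.#.. -> .   bit 20 = 0  t=0,i=11
  #..## -> #   bit 19 = 1  t=4,i=1
  #..#. -> #   bit 18 = 1  t=0,i=13
  #...# -> #   bit 17 = 1  t=3,i=6
  #.... -> #   bit 16 = 1  t=0,i=5
  .#### -> .   bit 15 = 0  t=0,i=1
  .###. -> #   bit 14 = 1  t=4,i=3
  .##.# -> .   bit 13 = 0  t=0,i=9
  .##.. -> #   bit 12 = 1  t=6,i=0
  .#.## -> .   bit 11 = 0  t=0,i=15
  .#.#. -> .   bit 10 = 0  t=7,i=1
  .#..# -> .   bit 9 = 0  t=0,i=12
  .#... -> .   bit 8 = 0  t=1,i=9
  ..### -> .   bit 7 = 0  t=2,i=10
  ..##. -> #   bit 6 = 1  t=0,i=8
  ..#.# -> .   bit 5 = 0  t=0,i=14
  ..#.. -> #   bit 4 = 1  t=1,i=0
  ...## -> .   bit 3 = 0  t=0,i=7
  ...#. -> #   bit 2 = 1  t=1,i=12
  ....# -> #   bit 1 = 1  t=0,i=6
  ..... -> .   bit 0 = 0  t=2,i=5
  bits 10110010101011110101000001010110 = 2997833814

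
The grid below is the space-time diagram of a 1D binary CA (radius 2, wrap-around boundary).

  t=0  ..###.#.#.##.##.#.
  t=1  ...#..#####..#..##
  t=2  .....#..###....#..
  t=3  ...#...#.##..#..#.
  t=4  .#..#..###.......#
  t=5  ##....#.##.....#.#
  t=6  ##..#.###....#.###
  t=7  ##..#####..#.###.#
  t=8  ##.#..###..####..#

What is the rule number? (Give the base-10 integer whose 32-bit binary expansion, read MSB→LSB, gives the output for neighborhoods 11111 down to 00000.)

3505933602

  #####|#  b31=1 t=1,i=8
  ####.|#  b30=1 t=1,i=9
  ###.#|.  b29=0 t=0,i=4
  ###..|#  b28=1 t=1,i=10
  ##.##|.  b27=0 t=0,i=12
  ##.#.|.  b26=0 t=0,i=5
  ##..#|.  b25=0 t=1,i=11
  ##...|.  b24=0 t=1,i=0
  #.###|#  b23=1 t=5,i=17
  #.##.|#  b22=1 t=0,i=10
  #.#.#|#  b21=1 t=0,i=6
  #.#..|#  b20=1 t=0,i=16
  #..##|#  b19=1 t=1,i=5
  #..#.|.  b18=0 t=1,i=12
  #...#|.  b17=0 t=0,i=0
  #....|.  b16=0 t=2,i=12
  .####|.  b15=0 t=1,i=7
  .###.|#  b14=1 t=0,i=3
  .##.#|.  b13=0 t=0,i=11
  .##..|.  b12=0 t=1,i=17
  .#.##|#  b11=1 t=0,i=9
  .#.#.|#  b10=1 t=0,i=7
  .#..#|.  b9=0 t=1,i=4
  .#...|#  b8=1 t=0,i=17
  ..###|.  b7=0 t=0,i=2
  ..##.|.  b6=0 t=1,i=16
  ..#.#|#  b5=1 t=3,i=7
  ..#..|.  b4=0 t=1,i=3
  ...##|.  b3=0 t=0,i=1
  ...#.|.  b2=0 t=1,i=2
  ....#|#  b1=1 t=2,i=3
  .....|.  b0=0 t=2,i=0
  bits 11010000111110000100110100100010 = 3505933602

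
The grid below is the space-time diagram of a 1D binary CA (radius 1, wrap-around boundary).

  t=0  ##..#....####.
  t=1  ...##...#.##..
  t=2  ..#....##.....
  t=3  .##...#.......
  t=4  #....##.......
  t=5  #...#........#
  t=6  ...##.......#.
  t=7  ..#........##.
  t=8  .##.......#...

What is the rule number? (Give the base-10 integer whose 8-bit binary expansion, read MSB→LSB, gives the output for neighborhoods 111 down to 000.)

134

  [7] ### => #  t=0,i=10
  [6] ##. => .  t=0,i=1
  [5] #.# => .  t=0,i=13
  [4] #.. => .  t=0,i=2
  [3] .## => .  t=0,i=0
  [2] .#. => #  t=0,i=4
  [1] ..# => #  t=0,i=3
  [0] ... => .  t=0,i=6
  bits 10000110 = 134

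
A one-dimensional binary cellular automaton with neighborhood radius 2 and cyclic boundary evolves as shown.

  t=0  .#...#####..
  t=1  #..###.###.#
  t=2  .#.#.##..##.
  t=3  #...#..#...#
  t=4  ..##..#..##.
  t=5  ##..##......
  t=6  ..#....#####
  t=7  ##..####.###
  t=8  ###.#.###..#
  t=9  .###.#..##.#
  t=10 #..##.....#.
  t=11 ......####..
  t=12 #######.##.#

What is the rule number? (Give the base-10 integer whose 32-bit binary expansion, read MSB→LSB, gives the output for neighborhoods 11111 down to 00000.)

  nb #####: next=#  (t=0,i=7, bit31=1)
  nb ####.: next=#  (t=0,i=8, bit30=1)
  nb ###.#: next=#  (t=1,i=5, bit29=1)
  nb ###..: next=#  (t=0,i=9, bit28=1)
  nb ##.##: next=#  (t=1,i=6, bit27=1)
  nb ##.#.: next=#  (t=8,i=3, bit26=1)
  nb ##..#: next=#  (t=1,i=1, bit25=1)
  nb ##...: next=.  (t=0,i=10, bit24=0)
  nb #.###: next=.  (t=1,i=7, bit23=0)
  nb #.##.: next=.  (t=1,i=11, bit22=0)
  nb #.#.#: next=.  (t=2,i=3, bit21=0)
  nb #.#..: next=.  (t=9,i=5, bit20=0)
  nb #..##: next=.  (t=1,i=2, bit19=0)
  nb #..#.: next=#  (t=2,i=0, bit18=1)
  nb #...#: next=#  (t=0,i=3, bit17=1)
  nb #....: next=#  (t=5,i=7, bit16=1)
  nb .####: next=.  (t=0,i=6, bit15=0)
  nb .###.: next=.  (t=1,i=4, bit14=0)
  nb .##.#: next=.  (t=9,i=9, bit13=0)
  nb .##..: next=.  (t=1,i=0, bit12=0)
  nb .#.##: next=#  (t=2,i=4, bit11=1)
  nb .#.#.: next=.  (t=2,i=2, bit10=0)
  nb .#..#: next=.  (t=3,i=5, bit9=0)
  nb .#...: next=.  (t=0,i=2, bit8=0)
  nb ..###: next=#  (t=0,i=5, bit7=1)
  nb ..##.: next=.  (t=2,i=9, bit6=0)
  nb ..#.#: next=.  (t=2,i=1, bit5=0)
  nb ..#..: next=.  (t=0,i=1, bit4=0)
  nb ...##: next=#  (t=0,i=4, bit3=1)
  nb ...#.: next=#  (t=0,i=0, bit2=1)
  nb ....#: next=#  (t=5,i=10, bit1=1)
  nb .....: next=#  (t=5,i=8, bit0=1)
  bits 11111110000001110000100010001111 = 4261873807

4261873807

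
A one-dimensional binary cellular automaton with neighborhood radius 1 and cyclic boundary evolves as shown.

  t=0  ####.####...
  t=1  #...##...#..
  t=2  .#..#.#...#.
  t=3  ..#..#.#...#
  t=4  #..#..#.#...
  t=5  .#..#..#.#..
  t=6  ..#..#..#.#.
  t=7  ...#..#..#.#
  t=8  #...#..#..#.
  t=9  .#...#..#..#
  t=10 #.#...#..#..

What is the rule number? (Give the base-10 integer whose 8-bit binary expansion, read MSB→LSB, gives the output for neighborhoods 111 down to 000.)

  [7] ### => .  t=0,i=1
  [6] ##. => .  t=0,i=3
  [5] #.# => #  t=0,i=4
  [4] #.. => #  t=0,i=9
  [3] .## => #  t=0,i=0
  [2] .#. => .  t=1,i=0
  [1] ..# => .  t=0,i=11
  [0] ... => .  t=0,i=10
  bits 00111000 = 56

56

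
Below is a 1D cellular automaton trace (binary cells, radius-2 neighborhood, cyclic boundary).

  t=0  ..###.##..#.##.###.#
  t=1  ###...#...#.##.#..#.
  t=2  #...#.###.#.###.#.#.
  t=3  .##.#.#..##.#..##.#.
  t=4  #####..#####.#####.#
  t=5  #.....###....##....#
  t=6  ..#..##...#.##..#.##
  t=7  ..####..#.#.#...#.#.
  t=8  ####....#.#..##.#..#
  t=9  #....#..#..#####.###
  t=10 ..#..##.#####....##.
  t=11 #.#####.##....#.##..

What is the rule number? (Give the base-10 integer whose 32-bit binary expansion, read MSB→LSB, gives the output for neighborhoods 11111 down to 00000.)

  nb #####: next=.  (t=4,i=1, bit31=0)
  nb ####.: next=.  (t=4,i=3, bit30=0)
  nb ###.#: next=.  (t=0,i=4, bit29=0)
  nb ###..: next=.  (t=1,i=2, bit28=0)
  nb ##.##: next=.  (t=0,i=5, bit27=0)
  nb ##.#.: next=#  (t=0,i=18, bit26=1)
  nb ##..#: next=.  (t=0,i=8, bit25=0)
  nb ##...: next=.  (t=1,i=3, bit24=0)
  nb #.###: next=#  (t=0,i=15, bit23=1)
  nb #.##.: next=#  (t=0,i=6, bit22=1)
  nb #.#.#: next=#  (t=2,i=10, bit21=1)
  nb #.#..: next=.  (t=0,i=19, bit20=0)
  nb #..##: next=#  (t=0,i=1, bit19=1)
  nb #..#.: next=.  (t=0,i=9, bit18=0)
  nb #...#: next=#  (t=1,i=4, bit17=1)
  nb #....: next=#  (t=5,i=2, bit16=1)
  nb .####: next=#  (t=4,i=0, bit15=1)
  nb .###.: next=.  (t=0,i=3, bit14=0)
  nb .##.#: next=#  (t=0,i=13, bit13=1)
  nb .##..: next=.  (t=0,i=7, bit12=0)
  nb .#.##: next=.  (t=0,i=11, bit11=0)
  nb .#.#.: next=.  (t=2,i=17, bit10=0)
  nb .#..#: next=#  (t=0,i=0, bit9=1)
  nb .#...: next=#  (t=1,i=7, bit8=1)
  nb ..###: next=#  (t=0,i=2, bit7=1)
  nb ..##.: next=#  (t=3,i=1, bit6=1)
  nb ..#.#: next=#  (t=0,i=10, bit5=1)
  nb ..#..: next=#  (t=1,i=6, bit4=1)
  nb ...##: next=#  (t=5,i=5, bit3=1)
  nb ...#.: next=.  (t=1,i=5, bit2=0)
  nb ....#: next=.  (t=5,i=4, bit1=0)
  nb .....: next=.  (t=5,i=3, bit0=0)
  bits 00000100111010111010001111111000 = 82551800

82551800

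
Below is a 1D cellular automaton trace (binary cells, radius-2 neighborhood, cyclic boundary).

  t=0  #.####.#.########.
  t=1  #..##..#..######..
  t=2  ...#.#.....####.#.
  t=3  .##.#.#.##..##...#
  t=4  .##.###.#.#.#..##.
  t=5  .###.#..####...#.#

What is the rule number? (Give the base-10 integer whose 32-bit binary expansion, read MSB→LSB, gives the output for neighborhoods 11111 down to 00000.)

3395478855

  nb #####: next=#  (t=0,i=11, bit31=1)
  nb ####.: next=#  (t=0,i=4, bit30=1)
  nb ###.#: next=.  (t=0,i=5, bit29=0)
  nb ###..: next=.  (t=1,i=15, bit28=0)
  nb ##.##: next=#  (t=4,i=3, bit27=1)
  nb ##.#.: next=.  (t=0,i=6, bit26=0)
  nb ##..#: next=#  (t=1,i=5, bit25=1)
  nb ##...: next=.  (t=3,i=14, bit24=0)
  nb #.###: next=.  (t=0,i=2, bit23=0)
  nb #.##.: next=#  (t=3,i=1, bit22=1)
  nb #.#.#: next=#  (t=0,i=0, bit21=1)
  nb #.#..: next=.  (t=2,i=5, bit20=0)
  nb #..##: next=.  (t=1,i=2, bit19=0)
  nb #..#.: next=.  (t=1,i=6, bit18=0)
  nb #...#: next=#  (t=3,i=15, bit17=1)
  nb #....: next=.  (t=2,i=0, bit16=0)
  nb .####: next=#  (t=0,i=3, bit15=1)
  nb .###.: next=#  (t=4,i=5, bit14=1)
  nb .##.#: next=#  (t=3,i=2, bit13=1)
  nb .##..: next=.  (t=1,i=4, bit12=0)
  nb .#.##: next=.  (t=0,i=1, bit11=0)
  nb .#.#.: next=#  (t=2,i=4, bit10=1)
  nb .#..#: next=.  (t=1,i=1, bit9=0)
  nb .#...: next=#  (t=2,i=6, bit8=1)
  nb ..###: next=.  (t=1,i=10, bit7=0)
  nb ..##.: next=#  (t=1,i=3, bit6=1)
  nb ..#.#: next=.  (t=2,i=3, bit5=0)
  nb ..#..: next=.  (t=1,i=0, bit4=0)
  nb ...##: next=.  (t=2,i=10, bit3=0)
  nb ...#.: next=#  (t=2,i=2, bit2=1)
  nb ....#: next=#  (t=2,i=1, bit1=1)
  nb .....: next=#  (t=2,i=8, bit0=1)
  bits 11001010011000101110010101000111 = 3395478855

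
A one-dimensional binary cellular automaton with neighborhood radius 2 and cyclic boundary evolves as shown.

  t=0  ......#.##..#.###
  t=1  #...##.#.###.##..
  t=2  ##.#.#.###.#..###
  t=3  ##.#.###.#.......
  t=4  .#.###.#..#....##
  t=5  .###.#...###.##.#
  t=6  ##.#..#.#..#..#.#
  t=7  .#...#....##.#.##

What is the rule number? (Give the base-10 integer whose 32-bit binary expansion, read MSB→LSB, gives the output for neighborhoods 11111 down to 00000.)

1671706910

  ##### -> .   bit 31 = 0  t=2,i=16
  ####. -> #   bit 30 = 1  t=2,i=0
  ###.# -> #   bit 29 = 1  t=1,i=11
  ###.. -> .   bit 28 = 0  t=0,i=16
  ##.## -> .   bit 27 = 0  t=1,i=12
  ##.#. -> .   bit 26 = 0  t=1,i=6
  ##..# -> #   bit 25 = 1  t=0,i=10
  ##... -> #   bit 24 = 1  t=0,i=0
  #.### -> #   bit 23 = 1  t=0,i=14
  #.##. -> .   bit 22 = 0  t=0,i=8
  #.#.# -> #   bit 21 = 1  t=1,i=7
  #.#.. -> .   bit 20 = 0  t=2,i=11
  #..## -> .   bit 19 = 0  t=2,i=13
  #..#. -> #   bit 18 = 1  t=0,i=11
  #...# -> .   bit 17 = 0  t=1,i=2
  #.... -> .   bit 16 = 0  t=0,i=1
  .#### -> .   bit 15 = 0  t=2,i=15
  .###. -> .   bit 14 = 0  t=0,i=15
  .##.# -> #   bit 13 = 1  t=1,i=5
  .##.. -> #   bit 12 = 1  t=0,i=9
  .#.## -> #   bit 11 = 1  t=0,i=7
  .#.#. -> .   bit 10 = 0  t=2,i=4
  .#..# -> .   bit 9 = 0  t=2,i=12
  .#... -> #   bit 8 = 1  t=1,i=1
  ..### -> .   bit 7 = 0  t=2,i=14
  ..##. -> .   bit 6 = 0  t=1,i=4
  ..#.# -> .   bit 5 = 0  t=0,i=6
  ..#.. -> #   bit 4 = 1  t=1,i=0
  ...## -> #   bit 3 = 1  t=1,i=3
  ...#. -> #   bit 2 = 1  t=0,i=5
  ....# -> #   bit 1 = 1  t=0,i=4
  ..... -> .   bit 0 = 0  t=0,i=2
  bits 01100011101001000011100100011110 = 1671706910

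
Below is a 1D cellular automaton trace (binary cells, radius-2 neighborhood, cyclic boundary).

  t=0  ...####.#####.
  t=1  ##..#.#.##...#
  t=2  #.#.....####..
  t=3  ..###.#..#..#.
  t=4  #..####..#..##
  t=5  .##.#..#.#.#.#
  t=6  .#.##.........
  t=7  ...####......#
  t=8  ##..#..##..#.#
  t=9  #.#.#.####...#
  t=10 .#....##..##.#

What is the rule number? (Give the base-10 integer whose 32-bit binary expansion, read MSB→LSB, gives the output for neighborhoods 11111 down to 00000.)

  ##### -> .   bit 31 = 0  t=0,i=10
  ####. -> .   bit 30 = 0  t=0,i=5
  ###.# -> #   bit 29 = 1  t=0,i=6
  ###.. -> .   bit 28 = 0  t=0,i=12
  ##.## -> .   bit 27 = 0  t=0,i=7
  ##.#. -> #   bit 26 = 1  t=3,i=5
  ##..# -> #   bit 25 = 1  t=1,i=2
  ##... -> #   bit 24 = 1  t=0,i=13
  #.### -> #   bit 23 = 1  t=0,i=8
  #.##. -> #   bit 22 = 1  t=1,i=8
  #.#.# -> .   bit 21 = 0  t=1,i=6
  #.#.. -> #   bit 20 = 1  t=2,i=2
  #..## -> #   bit 19 = 1  t=4,i=2
  #..#. -> .   bit 18 = 0  t=1,i=3
  #...# -> #   bit 17 = 1  t=1,i=11
  #.... -> #   bit 16 = 1  t=0,i=0
  .#### -> #   bit 15 = 1  t=0,i=4
  .###. -> #   bit 14 = 1  t=1,i=0
  .##.# -> .   bit 13 = 0  t=5,i=2
  .##.. -> #   bit 12 = 1  t=1,i=9
  .#.## -> .   bit 11 = 0  t=1,i=7
  .#.#. -> .   bit 10 = 0  t=1,i=5
  .#..# -> .   bit 9 = 0  t=3,i=7
  .#... -> #   bit 8 = 1  t=2,i=3
  ..### -> .   bit 7 = 0  t=0,i=3
  ..##. -> #   bit 6 = 1  t=8,i=7
  ..#.# -> .   bit 5 = 0  t=1,i=4
  ..#.. -> #   bit 4 = 1  t=3,i=9
  ...## -> .   bit 3 = 0  t=0,i=2
  ...#. -> .   bit 2 = 0  t=6,i=0
  ....# -> #   bit 1 = 1  t=0,i=1
  ..... -> .   bit 0 = 0  t=2,i=5
  bits 00100111110110111101000101010010 = 668717394

668717394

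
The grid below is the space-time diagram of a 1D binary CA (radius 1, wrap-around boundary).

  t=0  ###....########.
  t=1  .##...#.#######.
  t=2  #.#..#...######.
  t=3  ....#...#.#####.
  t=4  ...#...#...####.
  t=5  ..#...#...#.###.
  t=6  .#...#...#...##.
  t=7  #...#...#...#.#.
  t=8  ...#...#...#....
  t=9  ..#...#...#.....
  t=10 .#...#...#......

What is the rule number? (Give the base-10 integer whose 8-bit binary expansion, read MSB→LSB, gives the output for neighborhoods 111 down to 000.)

194

  nb ###: next=#  (t=0,i=1, bit7=1)
  nb ##.: next=#  (t=0,i=2, bit6=1)
  nb #.#: next=.  (t=0,i=15, bit5=0)
  nb #..: next=.  (t=0,i=3, bit4=0)
  nb .##: next=.  (t=0,i=0, bit3=0)
  nb .#.: next=.  (t=1,i=6, bit2=0)
  nb ..#: next=#  (t=0,i=6, bit1=1)
  nb ...: next=.  (t=0,i=4, bit0=0)
  bits 11000010 = 194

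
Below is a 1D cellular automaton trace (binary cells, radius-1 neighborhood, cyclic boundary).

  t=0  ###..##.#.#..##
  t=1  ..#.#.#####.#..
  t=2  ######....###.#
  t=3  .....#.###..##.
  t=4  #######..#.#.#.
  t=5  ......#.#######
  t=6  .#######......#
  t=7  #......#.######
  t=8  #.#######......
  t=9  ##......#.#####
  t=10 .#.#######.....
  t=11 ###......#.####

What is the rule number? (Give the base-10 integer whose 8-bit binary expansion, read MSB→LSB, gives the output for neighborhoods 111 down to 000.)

103

  ###|.  b7=0 t=0,i=0
  ##.|#  b6=1 t=0,i=2
  #.#|#  b5=1 t=0,i=7
  #..|.  b4=0 t=0,i=3
  .##|.  b3=0 t=0,i=5
  .#.|#  b2=1 t=0,i=8
  ..#|#  b1=1 t=0,i=4
  ...|#  b0=1 t=1,i=0
  bits 01100111 = 103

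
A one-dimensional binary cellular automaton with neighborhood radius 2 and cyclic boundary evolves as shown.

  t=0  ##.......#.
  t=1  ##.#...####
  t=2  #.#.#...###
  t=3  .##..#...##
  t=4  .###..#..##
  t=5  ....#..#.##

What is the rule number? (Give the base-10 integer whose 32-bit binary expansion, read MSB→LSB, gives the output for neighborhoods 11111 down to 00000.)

3328293734

  nb #####: next=#  (t=1,i=9, bit31=1)
  nb ####.: next=#  (t=1,i=0, bit30=1)
  nb ###.#: next=.  (t=1,i=1, bit29=0)
  nb ###..: next=.  (t=4,i=3, bit28=0)
  nb ##.##: next=.  (t=3,i=0, bit27=0)
  nb ##.#.: next=#  (t=1,i=2, bit26=1)
  nb ##..#: next=#  (t=3,i=3, bit25=1)
  nb ##...: next=.  (t=0,i=2, bit24=0)
  nb #.###: next=.  (t=4,i=1, bit23=0)
  nb #.##.: next=#  (t=0,i=0, bit22=1)
  nb #.#.#: next=#  (t=2,i=2, bit21=1)
  nb #.#..: next=.  (t=1,i=3, bit20=0)
  nb #..##: next=.  (t=4,i=8, bit19=0)
  nb #..#.: next=.  (t=3,i=4, bit18=0)
  nb #...#: next=.  (t=1,i=5, bit17=0)
  nb #....: next=#  (t=0,i=3, bit16=1)
  nb .####: next=#  (t=1,i=8, bit15=1)
  nb .###.: next=.  (t=4,i=2, bit14=0)
  nb .##.#: next=#  (t=3,i=10, bit13=1)
  nb .##..: next=#  (t=0,i=1, bit12=1)
  nb .#.##: next=#  (t=0,i=10, bit11=1)
  nb .#.#.: next=.  (t=2,i=3, bit10=0)
  nb .#..#: next=#  (t=4,i=7, bit9=1)
  nb .#...: next=#  (t=1,i=4, bit8=1)
  nb ..###: next=.  (t=1,i=7, bit7=0)
  nb ..##.: next=#  (t=3,i=9, bit6=1)
  nb ..#.#: next=#  (t=0,i=9, bit5=1)
  nb ..#..: next=.  (t=3,i=5, bit4=0)
  nb ...##: next=.  (t=1,i=6, bit3=0)
  nb ...#.: next=#  (t=0,i=8, bit2=1)
  nb ....#: next=#  (t=0,i=7, bit1=1)
  nb .....: next=.  (t=0,i=4, bit0=0)
  bits 11000110011000011011101101100110 = 3328293734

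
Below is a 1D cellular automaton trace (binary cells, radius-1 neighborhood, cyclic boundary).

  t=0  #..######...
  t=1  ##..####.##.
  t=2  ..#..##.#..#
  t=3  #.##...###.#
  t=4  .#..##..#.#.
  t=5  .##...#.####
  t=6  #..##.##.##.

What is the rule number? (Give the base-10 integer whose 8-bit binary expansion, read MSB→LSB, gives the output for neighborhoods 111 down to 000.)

  ### -> #   bit 7 = 1  t=0,i=4
  ##. -> .   bit 6 = 0  t=0,i=8
  #.# -> #   bit 5 = 1  t=1,i=8
  #.. -> #   bit 4 = 1  t=0,i=1
  .## -> .   bit 3 = 0  t=0,i=3
  .#. -> #   bit 2 = 1  t=0,i=0
  ..# -> .   bit 1 = 0  t=0,i=2
  ... -> #   bit 0 = 1  t=0,i=10
  bits 10110101 = 181

181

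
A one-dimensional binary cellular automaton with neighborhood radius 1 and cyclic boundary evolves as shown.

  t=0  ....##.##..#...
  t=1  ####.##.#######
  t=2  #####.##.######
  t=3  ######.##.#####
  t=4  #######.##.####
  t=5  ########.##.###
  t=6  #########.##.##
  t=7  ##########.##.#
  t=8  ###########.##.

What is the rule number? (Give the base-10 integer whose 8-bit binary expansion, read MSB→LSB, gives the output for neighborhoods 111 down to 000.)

  [7] ### => #  t=1,i=0
  [6] ##. => #  t=0,i=5
  [5] #.# => #  t=0,i=6
  [4] #.. => #  t=0,i=9
  [3] .## => .  t=0,i=4
  [2] .#. => #  t=0,i=11
  [1] ..# => #  t=0,i=3
  [0] ... => #  t=0,i=0
  bits 11110111 = 247

247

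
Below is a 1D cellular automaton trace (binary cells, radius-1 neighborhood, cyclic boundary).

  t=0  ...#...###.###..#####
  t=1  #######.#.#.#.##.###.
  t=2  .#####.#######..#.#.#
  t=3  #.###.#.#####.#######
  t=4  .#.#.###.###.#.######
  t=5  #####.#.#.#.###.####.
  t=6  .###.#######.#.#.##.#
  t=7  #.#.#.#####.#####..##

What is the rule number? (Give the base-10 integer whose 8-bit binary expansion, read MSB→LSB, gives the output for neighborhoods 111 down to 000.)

  ### -> #   bit 7 = 1  t=0,i=8
  ##. -> .   bit 6 = 0  t=0,i=9
  #.# -> #   bit 5 = 1  t=0,i=10
  #.. -> #   bit 4 = 1  t=0,i=0
  .## -> .   bit 3 = 0  t=0,i=7
  .#. -> #   bit 2 = 1  t=0,i=3
  ..# -> #   bit 1 = 1  t=0,i=2
  ... -> #   bit 0 = 1  t=0,i=1
  bits 10110111 = 183

183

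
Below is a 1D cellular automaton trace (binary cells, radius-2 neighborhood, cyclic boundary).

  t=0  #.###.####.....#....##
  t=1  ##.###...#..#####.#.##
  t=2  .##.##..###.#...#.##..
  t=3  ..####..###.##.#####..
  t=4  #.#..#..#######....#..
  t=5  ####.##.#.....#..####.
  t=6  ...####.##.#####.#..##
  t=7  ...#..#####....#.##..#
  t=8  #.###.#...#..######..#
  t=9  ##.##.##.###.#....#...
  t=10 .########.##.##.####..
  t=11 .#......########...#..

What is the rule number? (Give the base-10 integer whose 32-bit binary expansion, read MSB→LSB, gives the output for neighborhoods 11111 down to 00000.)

946896823

  #####|.  b31=0 t=1,i=14
  ####.|.  b30=0 t=0,i=8
  ###.#|#  b29=1 t=0,i=0
  ###..|#  b28=1 t=0,i=9
  ##.##|#  b27=1 t=0,i=1
  ##.#.|.  b26=0 t=1,i=17
  ##..#|.  b25=0 t=2,i=6
  ##...|.  b24=0 t=0,i=10
  #.###|.  b23=0 t=0,i=2
  #.##.|#  b22=1 t=2,i=4
  #.#.#|#  b21=1 t=1,i=18
  #.#..|#  b20=1 t=2,i=12
  #..##|.  b19=0 t=1,i=11
  #..#.|.  b18=0 t=4,i=4
  #...#|.  b17=0 t=1,i=7
  #....|.  b16=0 t=0,i=11
  .####|.  b15=0 t=0,i=7
  .###.|#  b14=1 t=0,i=3
  .##.#|#  b13=1 t=2,i=2
  .##..|#  b12=1 t=2,i=5
  .#.##|#  b11=1 t=1,i=19
  .#.#.|#  b10=1 t=4,i=1
  .#..#|#  b9=1 t=1,i=10
  .#...|#  b8=1 t=0,i=16
  ..###|#  b7=1 t=0,i=20
  ..##.|.  b6=0 t=2,i=1
  ..#.#|#  b5=1 t=2,i=16
  ..#..|#  b4=1 t=0,i=15
  ...##|.  b3=0 t=0,i=19
  ...#.|#  b2=1 t=0,i=14
  ....#|#  b1=1 t=0,i=13
  .....|#  b0=1 t=0,i=12
  bits 00111000011100000111111110110111 = 946896823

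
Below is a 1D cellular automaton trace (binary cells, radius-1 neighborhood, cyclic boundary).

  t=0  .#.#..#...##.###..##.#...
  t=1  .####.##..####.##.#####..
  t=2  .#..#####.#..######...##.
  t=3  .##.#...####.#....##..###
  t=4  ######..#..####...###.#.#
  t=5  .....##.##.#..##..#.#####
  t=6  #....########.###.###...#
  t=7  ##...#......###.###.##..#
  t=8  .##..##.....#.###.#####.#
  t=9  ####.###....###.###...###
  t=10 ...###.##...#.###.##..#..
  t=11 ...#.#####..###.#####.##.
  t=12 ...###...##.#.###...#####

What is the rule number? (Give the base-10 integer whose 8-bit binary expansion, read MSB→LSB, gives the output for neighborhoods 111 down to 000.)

  ### -> .   bit 7 = 0  t=0,i=14
  ##. -> #   bit 6 = 1  t=0,i=11
  #.# -> #   bit 5 = 1  t=0,i=2
  #.. -> #   bit 4 = 1  t=0,i=4
  .## -> #   bit 3 = 1  t=0,i=10
  .#. -> #   bit 2 = 1  t=0,i=1
  ..# -> .   bit 1 = 0  t=0,i=0
  ... -> .   bit 0 = 0  t=0,i=8
  bits 01111100 = 124

124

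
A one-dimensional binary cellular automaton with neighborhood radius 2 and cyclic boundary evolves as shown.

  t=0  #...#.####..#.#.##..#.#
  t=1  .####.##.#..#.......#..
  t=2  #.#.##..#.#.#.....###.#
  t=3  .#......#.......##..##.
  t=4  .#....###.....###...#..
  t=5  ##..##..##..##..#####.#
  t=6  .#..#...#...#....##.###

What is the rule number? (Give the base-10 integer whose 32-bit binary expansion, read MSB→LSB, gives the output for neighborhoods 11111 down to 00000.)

  nb #####: next=#  (t=5,i=18, bit31=1)
  nb ####.: next=.  (t=0,i=8, bit30=0)
  nb ###.#: next=#  (t=1,i=4, bit29=1)
  nb ###..: next=#  (t=0,i=9, bit28=1)
  nb ##.##: next=#  (t=1,i=5, bit27=1)
  nb ##.#.: next=#  (t=1,i=8, bit26=1)
  nb ##..#: next=.  (t=0,i=10, bit25=0)
  nb ##...: next=#  (t=0,i=1, bit24=1)
  nb #.###: next=#  (t=0,i=6, bit23=1)
  nb #.##.: next=.  (t=0,i=16, bit22=0)
  nb #.#.#: next=.  (t=0,i=14, bit21=0)
  nb #.#..: next=.  (t=1,i=9, bit20=0)
  nb #..##: next=.  (t=3,i=19, bit19=0)
  nb #..#.: next=.  (t=0,i=11, bit18=0)
  nb #...#: next=#  (t=0,i=2, bit17=1)
  nb #....: next=.  (t=1,i=14, bit16=0)
  nb .####: next=#  (t=0,i=7, bit15=1)
  nb .###.: next=.  (t=2,i=19, bit14=0)
  nb .##.#: next=.  (t=1,i=7, bit13=0)
  nb .##..: next=.  (t=0,i=0, bit12=0)
  nb .#.##: next=.  (t=0,i=5, bit11=0)
  nb .#.#.: next=.  (t=0,i=13, bit10=0)
  nb .#..#: next=#  (t=1,i=10, bit9=1)
  nb .#...: next=.  (t=1,i=13, bit8=0)
  nb ..###: next=.  (t=1,i=1, bit7=0)
  nb ..##.: next=#  (t=3,i=16, bit6=1)
  nb ..#.#: next=#  (t=0,i=4, bit5=1)
  nb ..#..: next=#  (t=1,i=12, bit4=1)
  nb ...##: next=#  (t=1,i=0, bit3=1)
  nb ...#.: next=#  (t=0,i=3, bit2=1)
  nb ....#: next=#  (t=1,i=18, bit1=1)
  nb .....: next=.  (t=1,i=15, bit0=0)
  bits 10111101100000101000001001111110 = 3179446910

3179446910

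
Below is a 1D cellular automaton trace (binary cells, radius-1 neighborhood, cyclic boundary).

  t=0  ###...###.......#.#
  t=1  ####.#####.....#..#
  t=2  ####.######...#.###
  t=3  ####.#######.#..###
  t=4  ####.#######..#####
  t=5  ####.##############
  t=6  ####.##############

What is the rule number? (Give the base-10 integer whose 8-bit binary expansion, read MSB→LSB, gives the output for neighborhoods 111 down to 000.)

218

  [7] ### => #  t=0,i=0
  [6] ##. => #  t=0,i=2
  [5] #.# => .  t=0,i=17
  [4] #.. => #  t=0,i=3
  [3] .## => #  t=0,i=6
  [2] .#. => .  t=0,i=16
  [1] ..# => #  t=0,i=5
  [0] ... => .  t=0,i=4
  bits 11011010 = 218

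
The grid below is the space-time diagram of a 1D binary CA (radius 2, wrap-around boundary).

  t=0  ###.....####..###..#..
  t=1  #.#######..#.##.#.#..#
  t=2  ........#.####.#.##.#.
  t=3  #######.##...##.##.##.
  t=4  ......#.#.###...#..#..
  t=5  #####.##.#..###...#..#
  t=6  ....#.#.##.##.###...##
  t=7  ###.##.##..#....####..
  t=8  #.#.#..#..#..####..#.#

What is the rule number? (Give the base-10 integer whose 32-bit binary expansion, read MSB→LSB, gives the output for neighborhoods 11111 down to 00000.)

  ##### -> .   bit 31 = 0  t=1,i=4
  ####. -> .   bit 30 = 0  t=0,i=10
  ###.# -> #   bit 29 = 1  t=2,i=13
  ###.. -> #   bit 28 = 1  t=0,i=2
  ##.## -> .   bit 27 = 0  t=1,i=1
  ##.#. -> #   bit 26 = 1  t=1,i=15
  ##..# -> .   bit 25 = 0  t=0,i=12
  ##... -> #   bit 24 = 1  t=0,i=3
  #.### -> .   bit 23 = 0  t=1,i=2
  #.##. -> #   bit 22 = 1  t=1,i=13
  #.#.# -> .   bit 21 = 0  t=1,i=16
  #.#.. -> #   bit 20 = 1  t=1,i=18
  #..## -> #   bit 19 = 1  t=0,i=13
  #..#. -> #   bit 18 = 1  t=0,i=18
  #...# -> #   bit 17 = 1  t=3,i=11
  #.... -> #   bit 16 = 1  t=0,i=4
  .#### -> .   bit 15 = 0  t=0,i=9
  .###. -> .   bit 14 = 0  t=0,i=1
  .##.# -> .   bit 13 = 0  t=1,i=0
  .##.. -> .   bit 12 = 0  t=3,i=9
  .#.## -> #   bit 11 = 1  t=1,i=12
  .#.#. -> #   bit 10 = 1  t=1,i=17
  .#..# -> .   bit 9 = 0  t=0,i=20
  .#... -> .   bit 8 = 0  t=2,i=21
  ..### -> #   bit 7 = 1  t=0,i=0
  ..##. -> .   bit 6 = 0  t=1,i=21
  ..#.# -> #   bit 5 = 1  t=1,i=11
  ..#.. -> .   bit 4 = 0  t=0,i=19
  ...## -> #   bit 3 = 1  t=0,i=7
  ...#. -> .   bit 2 = 0  t=2,i=7
  ....# -> #   bit 1 = 1  t=0,i=6
  ..... -> #   bit 0 = 1  t=0,i=5
  bits 00110101010111110000110010101011 = 895421611

895421611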